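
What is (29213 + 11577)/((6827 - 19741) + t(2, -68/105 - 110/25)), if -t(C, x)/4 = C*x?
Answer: -428295/135173 ≈ -3.1685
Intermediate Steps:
t(C, x) = -4*C*x
(29213 + 11577)/((6827 - 19741) + t(2, -68/105 - 110/25)) = (29213 + 11577)/((6827 - 19741) - 4*2*(-68/105 - 110/25)) = 40790/(-12914 - 4*2*(-68*1/105 - 110*1/25)) = 40790/(-12914 - 4*2*(-68/105 - 22/5)) = 40790/(-12914 - 4*2*(-106/21)) = 40790/(-12914 + 848/21) = 40790/(-270346/21) = 40790*(-21/270346) = -428295/135173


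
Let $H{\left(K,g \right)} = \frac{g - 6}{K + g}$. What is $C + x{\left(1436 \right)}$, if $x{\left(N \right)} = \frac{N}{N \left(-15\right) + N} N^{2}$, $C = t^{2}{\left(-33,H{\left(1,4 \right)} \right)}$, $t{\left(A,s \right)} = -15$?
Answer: $- \frac{1029473}{7} \approx -1.4707 \cdot 10^{5}$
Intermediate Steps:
$H{\left(K,g \right)} = \frac{-6 + g}{K + g}$
$C = 225$ ($C = \left(-15\right)^{2} = 225$)
$x{\left(N \right)} = - \frac{N^{2}}{14}$ ($x{\left(N \right)} = \frac{N}{- 15 N + N} N^{2} = \frac{N}{\left(-14\right) N} N^{2} = N \left(- \frac{1}{14 N}\right) N^{2} = - \frac{N^{2}}{14}$)
$C + x{\left(1436 \right)} = 225 - \frac{1436^{2}}{14} = 225 - \frac{1031048}{7} = - \frac{1029473}{7}$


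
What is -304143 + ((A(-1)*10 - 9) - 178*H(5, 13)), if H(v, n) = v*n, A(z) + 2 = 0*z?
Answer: -315742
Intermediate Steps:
A(z) = -2 (A(z) = -2 + 0*z = -2 + 0 = -2)
H(v, n) = n*v
-304143 + ((A(-1)*10 - 9) - 178*H(5, 13)) = -304143 + ((-2*10 - 9) - 2314*5) = -304143 + ((-20 - 9) - 178*65) = -304143 + (-29 - 11570) = -304143 - 11599 = -315742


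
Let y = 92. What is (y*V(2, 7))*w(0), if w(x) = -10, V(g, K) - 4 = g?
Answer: -5520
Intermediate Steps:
V(g, K) = 4 + g
(y*V(2, 7))*w(0) = (92*(4 + 2))*(-10) = (92*6)*(-10) = 552*(-10) = -5520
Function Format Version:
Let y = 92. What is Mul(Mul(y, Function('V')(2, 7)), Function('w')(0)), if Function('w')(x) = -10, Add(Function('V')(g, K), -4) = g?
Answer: -5520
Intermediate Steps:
Function('V')(g, K) = Add(4, g)
Mul(Mul(y, Function('V')(2, 7)), Function('w')(0)) = Mul(Mul(92, Add(4, 2)), -10) = Mul(Mul(92, 6), -10) = Mul(552, -10) = -5520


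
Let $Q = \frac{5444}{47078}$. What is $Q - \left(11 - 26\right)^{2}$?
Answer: $- \frac{5293553}{23539} \approx -224.88$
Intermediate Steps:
$Q = \frac{2722}{23539}$ ($Q = 5444 \cdot \frac{1}{47078} = \frac{2722}{23539} \approx 0.11564$)
$Q - \left(11 - 26\right)^{2} = \frac{2722}{23539} - \left(11 - 26\right)^{2} = \frac{2722}{23539} - \left(-15\right)^{2} = \frac{2722}{23539} - 225 = - \frac{5293553}{23539}$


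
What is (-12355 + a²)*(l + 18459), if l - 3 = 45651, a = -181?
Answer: 1308289878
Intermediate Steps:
l = 45654 (l = 3 + 45651 = 45654)
(-12355 + a²)*(l + 18459) = (-12355 + (-181)²)*(45654 + 18459) = (-12355 + 32761)*64113 = 20406*64113 = 1308289878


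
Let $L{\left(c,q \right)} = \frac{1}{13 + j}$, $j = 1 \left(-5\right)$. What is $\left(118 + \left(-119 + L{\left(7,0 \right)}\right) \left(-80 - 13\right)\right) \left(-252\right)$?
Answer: $- \frac{5631381}{2} \approx -2.8157 \cdot 10^{6}$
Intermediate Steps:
$j = -5$
$L{\left(c,q \right)} = \frac{1}{8}$ ($L{\left(c,q \right)} = \frac{1}{13 - 5} = \frac{1}{8}$)
$\left(118 + \left(-119 + L{\left(7,0 \right)}\right) \left(-80 - 13\right)\right) \left(-252\right) = \left(118 + \left(-119 + \frac{1}{8}\right) \left(-80 - 13\right)\right) \left(-252\right) = \left(118 - - \frac{88443}{8}\right) \left(-252\right) = \left(118 + \frac{88443}{8}\right) \left(-252\right) = \frac{89387}{8} \left(-252\right) = - \frac{5631381}{2}$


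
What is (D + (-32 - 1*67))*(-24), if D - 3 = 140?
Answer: -1056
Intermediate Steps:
D = 143 (D = 3 + 140 = 143)
(D + (-32 - 1*67))*(-24) = (143 + (-32 - 1*67))*(-24) = (143 + (-32 - 67))*(-24) = (143 - 99)*(-24) = 44*(-24) = -1056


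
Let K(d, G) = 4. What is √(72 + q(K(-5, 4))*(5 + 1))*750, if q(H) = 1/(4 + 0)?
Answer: 2625*√6 ≈ 6429.9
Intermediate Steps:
q(H) = ¼ (q(H) = 1/4 = ¼)
√(72 + q(K(-5, 4))*(5 + 1))*750 = √(72 + (5 + 1)/4)*750 = √(72 + (¼)*6)*750 = √(72 + 3/2)*750 = √(147/2)*750 = (7*√6/2)*750 = 2625*√6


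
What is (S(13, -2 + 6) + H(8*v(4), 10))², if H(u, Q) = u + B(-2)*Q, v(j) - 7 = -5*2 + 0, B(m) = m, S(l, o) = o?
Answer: 1600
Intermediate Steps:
v(j) = -3 (v(j) = 7 + (-5*2 + 0) = 7 + (-10 + 0) = 7 - 10 = -3)
H(u, Q) = u - 2*Q
(S(13, -2 + 6) + H(8*v(4), 10))² = ((-2 + 6) + (8*(-3) - 2*10))² = (4 + (-24 - 20))² = (4 - 44)² = (-40)² = 1600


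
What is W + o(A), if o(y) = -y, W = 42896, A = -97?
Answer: 42993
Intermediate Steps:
W + o(A) = 42896 - 1*(-97) = 42896 + 97 = 42993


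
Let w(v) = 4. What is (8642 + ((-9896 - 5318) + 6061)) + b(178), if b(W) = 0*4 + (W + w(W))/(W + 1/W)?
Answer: -16158639/31685 ≈ -509.98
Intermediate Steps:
b(W) = (4 + W)/(W + 1/W) (b(W) = 0*4 + (W + 4)/(W + 1/W) = 0 + (4 + W)/(W + 1/W) = (4 + W)/(W + 1/W))
(8642 + ((-9896 - 5318) + 6061)) + b(178) = (8642 + ((-9896 - 5318) + 6061)) + 178*(4 + 178)/(1 + 178²) = (8642 + (-15214 + 6061)) + 178*182/(1 + 31684) = (8642 - 9153) + 178*182/31685 = -511 + 178*(1/31685)*182 = -511 + 32396/31685 = -16158639/31685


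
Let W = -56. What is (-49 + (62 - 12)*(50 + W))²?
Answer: 121801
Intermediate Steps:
(-49 + (62 - 12)*(50 + W))² = (-49 + (62 - 12)*(50 - 56))² = (-49 + 50*(-6))² = (-49 - 300)² = (-349)² = 121801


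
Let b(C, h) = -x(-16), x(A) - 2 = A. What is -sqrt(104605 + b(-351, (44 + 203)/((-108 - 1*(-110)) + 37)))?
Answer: -sqrt(104619) ≈ -323.45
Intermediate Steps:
x(A) = 2 + A
b(C, h) = 14 (b(C, h) = -(2 - 16) = -1*(-14) = 14)
-sqrt(104605 + b(-351, (44 + 203)/((-108 - 1*(-110)) + 37))) = -sqrt(104605 + 14) = -sqrt(104619)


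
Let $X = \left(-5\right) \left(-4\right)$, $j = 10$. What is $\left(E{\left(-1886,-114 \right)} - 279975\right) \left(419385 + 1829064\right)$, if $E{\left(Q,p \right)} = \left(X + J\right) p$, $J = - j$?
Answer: $-632072740635$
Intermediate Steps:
$X = 20$
$J = -10$ ($J = \left(-1\right) 10 = -10$)
$E{\left(Q,p \right)} = 10 p$ ($E{\left(Q,p \right)} = \left(20 - 10\right) p = 10 p$)
$\left(E{\left(-1886,-114 \right)} - 279975\right) \left(419385 + 1829064\right) = \left(10 \left(-114\right) - 279975\right) \left(419385 + 1829064\right) = \left(-1140 - 279975\right) 2248449 = \left(-281115\right) 2248449 = -632072740635$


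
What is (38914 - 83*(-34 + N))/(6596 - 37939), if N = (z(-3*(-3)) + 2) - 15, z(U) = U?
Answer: -3236/2411 ≈ -1.3422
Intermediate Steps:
N = -4 (N = (-3*(-3) + 2) - 15 = (9 + 2) - 15 = 11 - 15 = -4)
(38914 - 83*(-34 + N))/(6596 - 37939) = (38914 - 83*(-34 - 4))/(6596 - 37939) = (38914 - 83*(-38))/(-31343) = (38914 + 3154)*(-1/31343) = 42068*(-1/31343) = -3236/2411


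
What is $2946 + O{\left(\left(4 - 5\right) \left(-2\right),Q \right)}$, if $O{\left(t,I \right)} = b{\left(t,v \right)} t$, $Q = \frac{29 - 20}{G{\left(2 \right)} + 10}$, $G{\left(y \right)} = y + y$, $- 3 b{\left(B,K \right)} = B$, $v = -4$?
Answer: $\frac{8834}{3} \approx 2944.7$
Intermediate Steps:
$b{\left(B,K \right)} = - \frac{B}{3}$
$G{\left(y \right)} = 2 y$
$Q = \frac{9}{14}$ ($Q = \frac{29 - 20}{2 \cdot 2 + 10} = \frac{9}{4 + 10} = \frac{9}{14} \approx 0.64286$)
$O{\left(t,I \right)} = - \frac{t^{2}}{3}$ ($O{\left(t,I \right)} = - \frac{t}{3} t = - \frac{t^{2}}{3}$)
$2946 + O{\left(\left(4 - 5\right) \left(-2\right),Q \right)} = 2946 - \frac{\left(\left(4 - 5\right) \left(-2\right)\right)^{2}}{3} = 2946 - \frac{\left(\left(-1\right) \left(-2\right)\right)^{2}}{3} = 2946 - \frac{2^{2}}{3} = 2946 - \frac{4}{3} = \frac{8834}{3}$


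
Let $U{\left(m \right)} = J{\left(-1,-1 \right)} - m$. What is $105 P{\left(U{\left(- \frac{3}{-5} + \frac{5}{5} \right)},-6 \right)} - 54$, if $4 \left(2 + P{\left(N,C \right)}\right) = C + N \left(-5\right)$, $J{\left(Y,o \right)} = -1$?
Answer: $- \frac{321}{4} \approx -80.25$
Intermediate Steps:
$U{\left(m \right)} = -1 - m$
$P{\left(N,C \right)} = -2 - \frac{5 N}{4} + \frac{C}{4}$ ($P{\left(N,C \right)} = -2 + \frac{C + N \left(-5\right)}{4} = -2 + \frac{C - 5 N}{4} = -2 + \left(- \frac{5 N}{4} + \frac{C}{4}\right) = -2 - \frac{5 N}{4} + \frac{C}{4}$)
$105 P{\left(U{\left(- \frac{3}{-5} + \frac{5}{5} \right)},-6 \right)} - 54 = 105 \left(-2 - \frac{5 \left(-1 - \left(- \frac{3}{-5} + \frac{5}{5}\right)\right)}{4} + \frac{1}{4} \left(-6\right)\right) - 54 = 105 \left(-2 - \frac{5 \left(-1 - \left(\left(-3\right) \left(- \frac{1}{5}\right) + 5 \cdot \frac{1}{5}\right)\right)}{4} - \frac{3}{2}\right) - 54 = 105 \left(-2 - \frac{5 \left(-1 - \left(\frac{3}{5} + 1\right)\right)}{4} - \frac{3}{2}\right) - 54 = 105 \left(-2 - \frac{5 \left(-1 - \frac{8}{5}\right)}{4} - \frac{3}{2}\right) - 54 = 105 \left(-2 - - \frac{13}{4} - \frac{3}{2}\right) - 54 = 105 \left(-2 + \frac{13}{4} - \frac{3}{2}\right) - 54 = 105 \left(- \frac{1}{4}\right) - 54 = - \frac{105}{4} - 54 = - \frac{321}{4}$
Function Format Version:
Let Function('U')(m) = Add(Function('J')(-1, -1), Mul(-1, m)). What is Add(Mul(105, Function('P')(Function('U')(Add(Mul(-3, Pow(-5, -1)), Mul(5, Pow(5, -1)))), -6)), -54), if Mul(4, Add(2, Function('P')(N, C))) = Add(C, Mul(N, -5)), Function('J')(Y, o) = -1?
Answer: Rational(-321, 4) ≈ -80.250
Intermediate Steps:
Function('U')(m) = Add(-1, Mul(-1, m))
Function('P')(N, C) = Add(-2, Mul(Rational(-5, 4), N), Mul(Rational(1, 4), C)) (Function('P')(N, C) = Add(-2, Mul(Rational(1, 4), Add(C, Mul(N, -5)))) = Add(-2, Mul(Rational(1, 4), Add(C, Mul(-5, N)))) = Add(-2, Add(Mul(Rational(-5, 4), N), Mul(Rational(1, 4), C))) = Add(-2, Mul(Rational(-5, 4), N), Mul(Rational(1, 4), C)))
Add(Mul(105, Function('P')(Function('U')(Add(Mul(-3, Pow(-5, -1)), Mul(5, Pow(5, -1)))), -6)), -54) = Add(Mul(105, Add(-2, Mul(Rational(-5, 4), Add(-1, Mul(-1, Add(Mul(-3, Pow(-5, -1)), Mul(5, Pow(5, -1)))))), Mul(Rational(1, 4), -6))), -54) = Add(Mul(105, Add(-2, Mul(Rational(-5, 4), Add(-1, Mul(-1, Add(Mul(-3, Rational(-1, 5)), Mul(5, Rational(1, 5)))))), Rational(-3, 2))), -54) = Add(Mul(105, Add(-2, Mul(Rational(-5, 4), Add(-1, Mul(-1, Add(Rational(3, 5), 1)))), Rational(-3, 2))), -54) = Add(Mul(105, Add(-2, Mul(Rational(-5, 4), Add(-1, Mul(-1, Rational(8, 5)))), Rational(-3, 2))), -54) = Add(Mul(105, Add(-2, Mul(Rational(-5, 4), Add(-1, Rational(-8, 5))), Rational(-3, 2))), -54) = Add(Mul(105, Add(-2, Mul(Rational(-5, 4), Rational(-13, 5)), Rational(-3, 2))), -54) = Add(Mul(105, Add(-2, Rational(13, 4), Rational(-3, 2))), -54) = Add(Mul(105, Rational(-1, 4)), -54) = Add(Rational(-105, 4), -54) = Rational(-321, 4)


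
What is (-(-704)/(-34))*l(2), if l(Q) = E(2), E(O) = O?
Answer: -704/17 ≈ -41.412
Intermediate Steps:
l(Q) = 2
(-(-704)/(-34))*l(2) = -(-704)/(-34)*2 = -(-704)*(-1)/34*2 = -32*11/17*2 = -352/17*2 = -704/17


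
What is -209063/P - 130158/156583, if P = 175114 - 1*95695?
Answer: -6153247133/1776523611 ≈ -3.4636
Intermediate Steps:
P = 79419 (P = 175114 - 95695 = 79419)
-209063/P - 130158/156583 = -209063/79419 - 130158/156583 = -209063*1/79419 - 130158*1/156583 = -209063/79419 - 18594/22369 = -6153247133/1776523611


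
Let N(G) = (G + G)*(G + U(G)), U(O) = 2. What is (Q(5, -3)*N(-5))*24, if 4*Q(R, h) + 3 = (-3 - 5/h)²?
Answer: -220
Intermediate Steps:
N(G) = 2*G*(2 + G) (N(G) = (G + G)*(G + 2) = (2*G)*(2 + G) = 2*G*(2 + G))
Q(R, h) = -¾ + (-3 - 5/h)²/4
(Q(5, -3)*N(-5))*24 = (((¼)*(25 + 6*(-3)² + 30*(-3))/(-3)²)*(2*(-5)*(2 - 5)))*24 = (((¼)*(⅑)*(25 + 6*9 - 90))*(2*(-5)*(-3)))*24 = (((¼)*(⅑)*(25 + 54 - 90))*30)*24 = (((¼)*(⅑)*(-11))*30)*24 = -11/36*30*24 = -55/6*24 = -220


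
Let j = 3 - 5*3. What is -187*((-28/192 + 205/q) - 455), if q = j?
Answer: 4238729/48 ≈ 88307.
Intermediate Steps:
j = -12 (j = 3 - 15 = -12)
q = -12
-187*((-28/192 + 205/q) - 455) = -187*((-28/192 + 205/(-12)) - 455) = -187*((-28*1/192 + 205*(-1/12)) - 455) = -187*((-7/48 - 205/12) - 455) = -187*(-827/48 - 455) = -187*(-22667/48) = 4238729/48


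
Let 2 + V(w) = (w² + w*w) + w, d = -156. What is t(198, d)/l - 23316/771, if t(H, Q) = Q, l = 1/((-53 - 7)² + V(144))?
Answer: -1812727460/257 ≈ -7.0534e+6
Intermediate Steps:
V(w) = -2 + w + 2*w² (V(w) = -2 + ((w² + w*w) + w) = -2 + ((w² + w²) + w) = -2 + (2*w² + w) = -2 + (w + 2*w²) = -2 + w + 2*w²)
l = 1/45214 (l = 1/((-53 - 7)² + (-2 + 144 + 2*144²)) = 1/((-60)² + (-2 + 144 + 2*20736)) = 1/(3600 + (-2 + 144 + 41472)) = 1/(3600 + 41614) = 1/45214 ≈ 2.2117e-5)
t(198, d)/l - 23316/771 = -156/1/45214 - 23316/771 = -156*45214 - 23316*1/771 = -7053384 - 7772/257 = -1812727460/257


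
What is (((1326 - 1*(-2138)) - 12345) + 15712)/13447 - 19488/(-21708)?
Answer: 34195207/24325623 ≈ 1.4057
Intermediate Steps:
(((1326 - 1*(-2138)) - 12345) + 15712)/13447 - 19488/(-21708) = (((1326 + 2138) - 12345) + 15712)*(1/13447) - 19488*(-1/21708) = ((3464 - 12345) + 15712)*(1/13447) + 1624/1809 = (-8881 + 15712)*(1/13447) + 1624/1809 = 6831*(1/13447) + 1624/1809 = 6831/13447 + 1624/1809 = 34195207/24325623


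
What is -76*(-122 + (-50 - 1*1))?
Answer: 13148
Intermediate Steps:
-76*(-122 + (-50 - 1*1)) = -76*(-122 + (-50 - 1)) = -76*(-122 - 51) = -76*(-173) = 13148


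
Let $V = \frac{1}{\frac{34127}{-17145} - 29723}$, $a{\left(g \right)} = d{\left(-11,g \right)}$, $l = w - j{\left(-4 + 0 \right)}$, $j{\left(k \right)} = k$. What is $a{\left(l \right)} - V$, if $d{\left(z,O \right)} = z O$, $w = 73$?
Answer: $- \frac{431660795669}{509634962} \approx -847.0$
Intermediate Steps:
$d{\left(z,O \right)} = O z$
$l = 77$ ($l = 73 - \left(-4 + 0\right) = 73 - -4 = 73 + 4 = 77$)
$a{\left(g \right)} = - 11 g$ ($a{\left(g \right)} = g \left(-11\right) = - 11 g$)
$V = - \frac{17145}{509634962}$ ($V = \frac{1}{34127 \left(- \frac{1}{17145}\right) - 29723} = \frac{1}{- \frac{34127}{17145} - 29723} = \frac{1}{- \frac{509634962}{17145}} = - \frac{17145}{509634962} \approx -3.3642 \cdot 10^{-5}$)
$a{\left(l \right)} - V = \left(-11\right) 77 - - \frac{17145}{509634962} = -847 + \frac{17145}{509634962} = - \frac{431660795669}{509634962}$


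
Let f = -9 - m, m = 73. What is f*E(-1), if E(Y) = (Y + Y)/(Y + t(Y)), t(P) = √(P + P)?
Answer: -164/3 - 164*I*√2/3 ≈ -54.667 - 77.31*I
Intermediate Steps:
t(P) = √2*√P (t(P) = √(2*P) = √2*√P)
f = -82 (f = -9 - 1*73 = -9 - 73 = -82)
E(Y) = 2*Y/(Y + √2*√Y) (E(Y) = (Y + Y)/(Y + √2*√Y) = (2*Y)/(Y + √2*√Y) = 2*Y/(Y + √2*√Y))
f*E(-1) = -164*(-1)/(-1 + √2*√(-1)) = -164*(-1)/(-1 + √2*I) = -164*(-1)/(-1 + I*√2) = -(-164)/(-1 + I*√2) = 164/(-1 + I*√2)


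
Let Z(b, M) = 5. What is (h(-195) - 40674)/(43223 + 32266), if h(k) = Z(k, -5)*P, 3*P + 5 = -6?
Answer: -122077/226467 ≈ -0.53905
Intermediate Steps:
P = -11/3 (P = -5/3 + (⅓)*(-6) = -5/3 - 2 = -11/3 ≈ -3.6667)
h(k) = -55/3 (h(k) = 5*(-11/3) = -55/3)
(h(-195) - 40674)/(43223 + 32266) = (-55/3 - 40674)/(43223 + 32266) = -122077/3/75489 = -122077/3*1/75489 = -122077/226467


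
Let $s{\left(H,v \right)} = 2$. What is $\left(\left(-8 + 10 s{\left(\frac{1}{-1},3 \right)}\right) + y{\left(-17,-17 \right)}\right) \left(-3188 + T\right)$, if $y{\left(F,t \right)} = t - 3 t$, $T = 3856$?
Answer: $30728$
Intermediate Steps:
$y{\left(F,t \right)} = - 2 t$
$\left(\left(-8 + 10 s{\left(\frac{1}{-1},3 \right)}\right) + y{\left(-17,-17 \right)}\right) \left(-3188 + T\right) = \left(\left(-8 + 10 \cdot 2\right) - -34\right) \left(-3188 + 3856\right) = \left(\left(-8 + 20\right) + 34\right) 668 = \left(12 + 34\right) 668 = 46 \cdot 668 = 30728$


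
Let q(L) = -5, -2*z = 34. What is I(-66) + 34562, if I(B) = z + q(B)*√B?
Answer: 34545 - 5*I*√66 ≈ 34545.0 - 40.62*I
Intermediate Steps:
z = -17 (z = -½*34 = -17)
I(B) = -17 - 5*√B
I(-66) + 34562 = (-17 - 5*I*√66) + 34562 = 34545 - 5*I*√66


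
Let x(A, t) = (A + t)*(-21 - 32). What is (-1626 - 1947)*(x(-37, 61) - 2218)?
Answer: 12469770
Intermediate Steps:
x(A, t) = -53*A - 53*t (x(A, t) = (A + t)*(-53) = -53*A - 53*t)
(-1626 - 1947)*(x(-37, 61) - 2218) = (-1626 - 1947)*((-53*(-37) - 53*61) - 2218) = -3573*((1961 - 3233) - 2218) = -3573*(-1272 - 2218) = -3573*(-3490) = 12469770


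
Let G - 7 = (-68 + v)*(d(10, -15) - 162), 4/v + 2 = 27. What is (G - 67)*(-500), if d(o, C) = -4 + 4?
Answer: -5465040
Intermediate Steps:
d(o, C) = 0
v = 4/25 (v = 4/(-2 + 27) = 4/25 ≈ 0.16000)
G = 274927/25 (G = 7 + (-68 + 4/25)*(0 - 162) = 7 - 1696/25*(-162) = 7 + 274752/25 = 274927/25 ≈ 10997.)
(G - 67)*(-500) = (274927/25 - 67)*(-500) = (273252/25)*(-500) = -5465040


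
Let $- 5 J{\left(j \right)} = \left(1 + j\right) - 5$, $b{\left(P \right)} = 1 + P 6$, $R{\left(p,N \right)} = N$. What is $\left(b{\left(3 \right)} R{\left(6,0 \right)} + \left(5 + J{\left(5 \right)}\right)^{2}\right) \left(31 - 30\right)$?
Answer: $\frac{576}{25} \approx 23.04$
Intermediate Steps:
$b{\left(P \right)} = 1 + 6 P$
$J{\left(j \right)} = \frac{4}{5} - \frac{j}{5}$ ($J{\left(j \right)} = - \frac{\left(1 + j\right) - 5}{5} = - \frac{-4 + j}{5} = \frac{4}{5} - \frac{j}{5}$)
$\left(b{\left(3 \right)} R{\left(6,0 \right)} + \left(5 + J{\left(5 \right)}\right)^{2}\right) \left(31 - 30\right) = \left(\left(1 + 6 \cdot 3\right) 0 + \left(5 + \left(\frac{4}{5} - 1\right)\right)^{2}\right) \left(31 - 30\right) = \left(\left(1 + 18\right) 0 + \left(5 + \left(\frac{4}{5} - 1\right)\right)^{2}\right) 1 = \left(19 \cdot 0 + \left(5 - \frac{1}{5}\right)^{2}\right) 1 = \left(0 + \left(\frac{24}{5}\right)^{2}\right) 1 = \left(0 + \frac{576}{25}\right) 1 = \frac{576}{25} \cdot 1 = \frac{576}{25}$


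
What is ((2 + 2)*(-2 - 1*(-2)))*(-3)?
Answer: 0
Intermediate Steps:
((2 + 2)*(-2 - 1*(-2)))*(-3) = (4*(-2 + 2))*(-3) = (4*0)*(-3) = 0*(-3) = 0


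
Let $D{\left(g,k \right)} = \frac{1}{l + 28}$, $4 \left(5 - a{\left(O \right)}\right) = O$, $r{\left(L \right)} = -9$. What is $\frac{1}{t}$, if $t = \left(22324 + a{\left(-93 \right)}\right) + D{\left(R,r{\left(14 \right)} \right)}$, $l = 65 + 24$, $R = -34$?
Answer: $\frac{468}{10460857} \approx 4.4738 \cdot 10^{-5}$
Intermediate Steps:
$a{\left(O \right)} = 5 - \frac{O}{4}$
$l = 89$
$D{\left(g,k \right)} = \frac{1}{117}$ ($D{\left(g,k \right)} = \frac{1}{89 + 28} = \frac{1}{117}$)
$t = \frac{10460857}{468}$ ($t = \left(22324 + \left(5 - - \frac{93}{4}\right)\right) + \frac{1}{117} = \left(22324 + \left(5 + \frac{93}{4}\right)\right) + \frac{1}{117} = \left(22324 + \frac{113}{4}\right) + \frac{1}{117} = \frac{89409}{4} + \frac{1}{117} = \frac{10460857}{468} \approx 22352.0$)
$\frac{1}{t} = \frac{1}{\frac{10460857}{468}} = \frac{468}{10460857}$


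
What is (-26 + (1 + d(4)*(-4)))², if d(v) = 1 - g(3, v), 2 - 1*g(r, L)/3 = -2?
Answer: 361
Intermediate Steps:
g(r, L) = 12 (g(r, L) = 6 - 3*(-2) = 6 + 6 = 12)
d(v) = -11 (d(v) = 1 - 1*12 = 1 - 12 = -11)
(-26 + (1 + d(4)*(-4)))² = (-26 + (1 - 11*(-4)))² = (-26 + (1 + 44))² = (-26 + 45)² = 19² = 361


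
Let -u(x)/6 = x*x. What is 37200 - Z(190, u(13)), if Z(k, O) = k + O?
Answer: 38024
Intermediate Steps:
u(x) = -6*x**2 (u(x) = -6*x*x = -6*x**2)
Z(k, O) = O + k
37200 - Z(190, u(13)) = 37200 - (-6*13**2 + 190) = 37200 - (-6*169 + 190) = 37200 - (-1014 + 190) = 37200 - 1*(-824) = 37200 + 824 = 38024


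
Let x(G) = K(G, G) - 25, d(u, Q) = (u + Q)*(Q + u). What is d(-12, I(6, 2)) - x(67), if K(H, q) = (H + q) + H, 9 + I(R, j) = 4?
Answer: 113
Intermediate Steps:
I(R, j) = -5 (I(R, j) = -9 + 4 = -5)
d(u, Q) = (Q + u)**2 (d(u, Q) = (Q + u)*(Q + u) = (Q + u)**2)
K(H, q) = q + 2*H
x(G) = -25 + 3*G (x(G) = (G + 2*G) - 25 = 3*G - 25 = -25 + 3*G)
d(-12, I(6, 2)) - x(67) = (-5 - 12)**2 - (-25 + 3*67) = (-17)**2 - (-25 + 201) = 289 - 1*176 = 289 - 176 = 113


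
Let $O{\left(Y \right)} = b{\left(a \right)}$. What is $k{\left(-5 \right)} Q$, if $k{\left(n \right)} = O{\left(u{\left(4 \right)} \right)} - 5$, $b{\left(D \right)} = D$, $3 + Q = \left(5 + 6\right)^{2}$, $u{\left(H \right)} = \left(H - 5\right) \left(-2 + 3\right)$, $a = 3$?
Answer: $-236$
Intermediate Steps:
$u{\left(H \right)} = -5 + H$ ($u{\left(H \right)} = \left(-5 + H\right) 1 = -5 + H$)
$Q = 118$ ($Q = -3 + \left(5 + 6\right)^{2} = -3 + 11^{2} = -3 + 121 = 118$)
$O{\left(Y \right)} = 3$
$k{\left(n \right)} = -2$ ($k{\left(n \right)} = 3 - 5 = -2$)
$k{\left(-5 \right)} Q = \left(-2\right) 118 = -236$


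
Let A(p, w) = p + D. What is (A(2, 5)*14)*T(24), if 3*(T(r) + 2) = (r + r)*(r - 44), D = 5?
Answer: -31556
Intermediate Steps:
T(r) = -2 + 2*r*(-44 + r)/3 (T(r) = -2 + ((r + r)*(r - 44))/3 = -2 + ((2*r)*(-44 + r))/3 = -2 + (2*r*(-44 + r))/3 = -2 + 2*r*(-44 + r)/3)
A(p, w) = 5 + p (A(p, w) = p + 5 = 5 + p)
(A(2, 5)*14)*T(24) = ((5 + 2)*14)*(-2 - 88/3*24 + (⅔)*24²) = (7*14)*(-2 - 704 + (⅔)*576) = 98*(-2 - 704 + 384) = 98*(-322) = -31556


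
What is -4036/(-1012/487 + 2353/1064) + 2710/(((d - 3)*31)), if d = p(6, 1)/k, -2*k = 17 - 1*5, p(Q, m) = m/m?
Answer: -1232915307452/40725227 ≈ -30274.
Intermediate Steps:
p(Q, m) = 1
k = -6 (k = -(17 - 1*5)/2 = -(17 - 5)/2 = -½*12 = -6)
d = -⅙ (d = 1/(-6) = 1*(-⅙) = -⅙ ≈ -0.16667)
-4036/(-1012/487 + 2353/1064) + 2710/(((d - 3)*31)) = -4036/(-1012/487 + 2353/1064) + 2710/(((-⅙ - 3)*31)) = -4036/(-1012*1/487 + 2353*(1/1064)) + 2710/((-19/6*31)) = -4036/(-1012/487 + 2353/1064) + 2710/(-589/6) = -4036/69143/518168 + 2710*(-6/589) = -4036*518168/69143 - 16260/589 = -2091326048/69143 - 16260/589 = -1232915307452/40725227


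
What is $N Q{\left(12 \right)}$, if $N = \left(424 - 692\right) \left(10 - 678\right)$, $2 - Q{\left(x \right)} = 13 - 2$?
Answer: $-1611216$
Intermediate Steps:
$Q{\left(x \right)} = -9$ ($Q{\left(x \right)} = 2 - \left(13 - 2\right) = 2 - 11 = -9$)
$N = 179024$ ($N = \left(-268\right) \left(-668\right) = 179024$)
$N Q{\left(12 \right)} = 179024 \left(-9\right) = -1611216$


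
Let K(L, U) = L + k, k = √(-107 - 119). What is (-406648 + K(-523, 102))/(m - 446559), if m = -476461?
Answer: 407171/923020 - I*√226/923020 ≈ 0.44113 - 1.6287e-5*I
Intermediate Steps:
k = I*√226 (k = √(-226) = I*√226 ≈ 15.033*I)
K(L, U) = L + I*√226
(-406648 + K(-523, 102))/(m - 446559) = (-406648 + (-523 + I*√226))/(-476461 - 446559) = (-407171 + I*√226)/(-923020) = (-407171 + I*√226)*(-1/923020) = 407171/923020 - I*√226/923020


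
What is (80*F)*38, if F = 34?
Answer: 103360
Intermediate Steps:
(80*F)*38 = (80*34)*38 = 2720*38 = 103360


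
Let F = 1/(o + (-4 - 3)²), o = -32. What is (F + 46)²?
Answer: 613089/289 ≈ 2121.4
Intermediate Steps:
F = 1/17 (F = 1/(-32 + (-4 - 3)²) = 1/(-32 + (-7)²) = 1/(-32 + 49) = 1/17 ≈ 0.058824)
(F + 46)² = (1/17 + 46)² = (783/17)² = 613089/289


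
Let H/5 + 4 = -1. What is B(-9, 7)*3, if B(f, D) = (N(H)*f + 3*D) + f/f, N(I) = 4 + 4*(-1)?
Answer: 66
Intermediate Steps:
H = -25 (H = -20 + 5*(-1) = -20 - 5 = -25)
N(I) = 0 (N(I) = 4 - 4 = 0)
B(f, D) = 1 + 3*D (B(f, D) = (0*f + 3*D) + f/f = (0 + 3*D) + 1 = 3*D + 1 = 1 + 3*D)
B(-9, 7)*3 = (1 + 3*7)*3 = (1 + 21)*3 = 22*3 = 66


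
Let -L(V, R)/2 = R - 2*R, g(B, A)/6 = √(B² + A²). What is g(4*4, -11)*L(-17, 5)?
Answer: 60*√377 ≈ 1165.0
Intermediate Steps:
g(B, A) = 6*√(A² + B²) (g(B, A) = 6*√(B² + A²) = 6*√(A² + B²))
L(V, R) = 2*R (L(V, R) = -2*(R - 2*R) = -(-2)*R = 2*R)
g(4*4, -11)*L(-17, 5) = (6*√((-11)² + (4*4)²))*(2*5) = (6*√(121 + 16²))*10 = (6*√(121 + 256))*10 = (6*√377)*10 = 60*√377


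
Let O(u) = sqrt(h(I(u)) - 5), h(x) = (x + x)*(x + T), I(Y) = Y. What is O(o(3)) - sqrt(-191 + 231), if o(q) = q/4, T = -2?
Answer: -2*sqrt(10) + I*sqrt(110)/4 ≈ -6.3246 + 2.622*I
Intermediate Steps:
o(q) = q/4 (o(q) = q*(1/4) = q/4)
h(x) = 2*x*(-2 + x) (h(x) = (x + x)*(x - 2) = (2*x)*(-2 + x) = 2*x*(-2 + x))
O(u) = sqrt(-5 + 2*u*(-2 + u)) (O(u) = sqrt(2*u*(-2 + u) - 5) = sqrt(-5 + 2*u*(-2 + u)))
O(o(3)) - sqrt(-191 + 231) = sqrt(-5 + 2*((1/4)*3)*(-2 + (1/4)*3)) - sqrt(-191 + 231) = sqrt(-5 + 2*(3/4)*(-2 + 3/4)) - sqrt(40) = sqrt(-5 + 2*(3/4)*(-5/4)) - 2*sqrt(10) = sqrt(-5 - 15/8) - 2*sqrt(10) = sqrt(-55/8) - 2*sqrt(10) = I*sqrt(110)/4 - 2*sqrt(10) = -2*sqrt(10) + I*sqrt(110)/4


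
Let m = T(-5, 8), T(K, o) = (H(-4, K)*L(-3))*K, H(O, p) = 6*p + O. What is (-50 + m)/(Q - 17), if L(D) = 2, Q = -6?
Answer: -290/23 ≈ -12.609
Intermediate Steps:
H(O, p) = O + 6*p
T(K, o) = K*(-8 + 12*K) (T(K, o) = ((-4 + 6*K)*2)*K = (-8 + 12*K)*K = K*(-8 + 12*K))
m = 340 (m = 4*(-5)*(-2 + 3*(-5)) = 4*(-5)*(-2 - 15) = 4*(-5)*(-17) = 340)
(-50 + m)/(Q - 17) = (-50 + 340)/(-6 - 17) = 290/(-23) = -1/23*290 = -290/23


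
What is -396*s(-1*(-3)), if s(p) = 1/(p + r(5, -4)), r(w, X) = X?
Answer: 396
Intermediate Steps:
s(p) = 1/(-4 + p) (s(p) = 1/(p - 4) = 1/(-4 + p))
-396*s(-1*(-3)) = -396/(-4 - 1*(-3)) = -396/(-4 + 3) = -396/(-1) = -396*(-1) = 396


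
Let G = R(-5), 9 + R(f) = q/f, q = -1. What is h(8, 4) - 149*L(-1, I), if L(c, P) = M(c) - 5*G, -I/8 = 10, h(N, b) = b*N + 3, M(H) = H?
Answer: -6372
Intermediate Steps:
h(N, b) = 3 + N*b (h(N, b) = N*b + 3 = 3 + N*b)
I = -80 (I = -8*10 = -80)
R(f) = -9 - 1/f
G = -44/5 (G = -9 - 1/(-5) = -9 - 1*(-⅕) = -9 + ⅕ = -44/5 ≈ -8.8000)
L(c, P) = 44 + c (L(c, P) = c - 5*(-44/5) = c + 44 = 44 + c)
h(8, 4) - 149*L(-1, I) = (3 + 8*4) - 149*(44 - 1) = (3 + 32) - 149*43 = 35 - 6407 = -6372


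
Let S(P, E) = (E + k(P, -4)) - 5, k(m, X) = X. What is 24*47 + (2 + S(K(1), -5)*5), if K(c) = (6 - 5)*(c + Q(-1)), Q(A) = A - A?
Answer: 1060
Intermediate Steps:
Q(A) = 0
K(c) = c (K(c) = (6 - 5)*(c + 0) = 1*c = c)
S(P, E) = -9 + E (S(P, E) = (E - 4) - 5 = (-4 + E) - 5 = -9 + E)
24*47 + (2 + S(K(1), -5)*5) = 24*47 + (2 + (-9 - 5)*5) = 1128 + (2 - 14*5) = 1128 + (2 - 70) = 1128 - 68 = 1060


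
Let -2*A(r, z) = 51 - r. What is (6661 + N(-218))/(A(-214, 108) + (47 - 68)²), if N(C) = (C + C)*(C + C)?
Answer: 393514/617 ≈ 637.79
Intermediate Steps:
N(C) = 4*C² (N(C) = (2*C)*(2*C) = 4*C²)
A(r, z) = -51/2 + r/2 (A(r, z) = -(51 - r)/2 = -51/2 + r/2)
(6661 + N(-218))/(A(-214, 108) + (47 - 68)²) = (6661 + 4*(-218)²)/((-51/2 + (½)*(-214)) + (47 - 68)²) = (6661 + 4*47524)/((-51/2 - 107) + (-21)²) = (6661 + 190096)/(-265/2 + 441) = 196757/(617/2) = 196757*(2/617) = 393514/617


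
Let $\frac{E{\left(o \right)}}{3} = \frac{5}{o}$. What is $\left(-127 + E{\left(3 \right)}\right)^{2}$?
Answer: $14884$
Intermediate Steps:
$E{\left(o \right)} = \frac{15}{o}$ ($E{\left(o \right)} = 3 \frac{5}{o} = \frac{15}{o}$)
$\left(-127 + E{\left(3 \right)}\right)^{2} = \left(-127 + \frac{15}{3}\right)^{2} = \left(-127 + 15 \cdot \frac{1}{3}\right)^{2} = \left(-127 + 5\right)^{2} = \left(-122\right)^{2} = 14884$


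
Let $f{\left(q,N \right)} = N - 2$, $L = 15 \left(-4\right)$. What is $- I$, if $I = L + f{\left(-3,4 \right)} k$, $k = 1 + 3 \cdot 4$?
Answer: $34$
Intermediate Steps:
$L = -60$
$f{\left(q,N \right)} = -2 + N$
$k = 13$ ($k = 1 + 12 = 13$)
$I = -34$ ($I = -60 + \left(-2 + 4\right) 13 = -60 + 2 \cdot 13 = -60 + 26 = -34$)
$- I = \left(-1\right) \left(-34\right) = 34$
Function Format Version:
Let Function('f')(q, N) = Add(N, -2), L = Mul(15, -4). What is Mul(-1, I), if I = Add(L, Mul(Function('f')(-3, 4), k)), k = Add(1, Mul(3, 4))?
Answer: 34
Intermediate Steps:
L = -60
Function('f')(q, N) = Add(-2, N)
k = 13 (k = Add(1, 12) = 13)
I = -34 (I = Add(-60, Mul(Add(-2, 4), 13)) = Add(-60, Mul(2, 13)) = Add(-60, 26) = -34)
Mul(-1, I) = Mul(-1, -34) = 34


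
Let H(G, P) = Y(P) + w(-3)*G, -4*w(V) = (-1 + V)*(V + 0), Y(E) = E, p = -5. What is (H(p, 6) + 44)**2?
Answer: 4225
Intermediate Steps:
w(V) = -V*(-1 + V)/4 (w(V) = -(-1 + V)*(V + 0)/4 = -(-1 + V)*V/4 = -V*(-1 + V)/4)
H(G, P) = P - 3*G (H(G, P) = P + ((1/4)*(-3)*(1 - 1*(-3)))*G = P + ((1/4)*(-3)*(1 + 3))*G = P + ((1/4)*(-3)*4)*G = P - 3*G)
(H(p, 6) + 44)**2 = ((6 - 3*(-5)) + 44)**2 = ((6 + 15) + 44)**2 = (21 + 44)**2 = 65**2 = 4225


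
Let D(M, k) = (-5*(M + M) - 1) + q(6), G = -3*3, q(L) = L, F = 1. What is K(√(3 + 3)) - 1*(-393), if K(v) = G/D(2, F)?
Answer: 1968/5 ≈ 393.60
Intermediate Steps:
G = -9
D(M, k) = 5 - 10*M (D(M, k) = (-5*(M + M) - 1) + 6 = (-10*M - 1) + 6 = (-1 - 10*M) + 6 = 5 - 10*M)
K(v) = ⅗ (K(v) = -9/(5 - 10*2) = -9/(5 - 20) = -9/(-15) = -9*(-1/15) = ⅗)
K(√(3 + 3)) - 1*(-393) = ⅗ - 1*(-393) = ⅗ + 393 = 1968/5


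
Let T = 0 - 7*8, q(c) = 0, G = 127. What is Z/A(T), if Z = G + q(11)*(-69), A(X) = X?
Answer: -127/56 ≈ -2.2679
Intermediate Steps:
T = -56 (T = 0 - 56 = -56)
Z = 127 (Z = 127 + 0*(-69) = 127 + 0 = 127)
Z/A(T) = 127/(-56) = 127*(-1/56) = -127/56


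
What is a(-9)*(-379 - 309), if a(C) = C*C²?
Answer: 501552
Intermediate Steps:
a(C) = C³
a(-9)*(-379 - 309) = (-9)³*(-379 - 309) = -729*(-688) = 501552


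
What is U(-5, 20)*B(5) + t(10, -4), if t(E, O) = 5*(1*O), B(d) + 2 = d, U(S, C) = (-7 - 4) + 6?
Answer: -35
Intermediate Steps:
U(S, C) = -5 (U(S, C) = -11 + 6 = -5)
B(d) = -2 + d
t(E, O) = 5*O
U(-5, 20)*B(5) + t(10, -4) = -5*(-2 + 5) + 5*(-4) = -5*3 - 20 = -15 - 20 = -35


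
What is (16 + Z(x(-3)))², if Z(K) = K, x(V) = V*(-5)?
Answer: 961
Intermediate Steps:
x(V) = -5*V
(16 + Z(x(-3)))² = (16 - 5*(-3))² = (16 + 15)² = 31² = 961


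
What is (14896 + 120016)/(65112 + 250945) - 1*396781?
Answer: -125405277605/316057 ≈ -3.9678e+5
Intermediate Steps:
(14896 + 120016)/(65112 + 250945) - 1*396781 = 134912/316057 - 396781 = -125405277605/316057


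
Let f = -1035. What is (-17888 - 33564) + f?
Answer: -52487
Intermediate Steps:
(-17888 - 33564) + f = (-17888 - 33564) - 1035 = -51452 - 1035 = -52487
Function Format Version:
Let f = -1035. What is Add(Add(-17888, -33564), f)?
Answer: -52487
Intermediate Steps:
Add(Add(-17888, -33564), f) = Add(Add(-17888, -33564), -1035) = Add(-51452, -1035) = -52487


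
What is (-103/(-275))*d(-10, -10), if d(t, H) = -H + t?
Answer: 0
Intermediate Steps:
d(t, H) = t - H
(-103/(-275))*d(-10, -10) = (-103/(-275))*(-10 - 1*(-10)) = (-103*(-1/275))*(-10 + 10) = (103/275)*0 = 0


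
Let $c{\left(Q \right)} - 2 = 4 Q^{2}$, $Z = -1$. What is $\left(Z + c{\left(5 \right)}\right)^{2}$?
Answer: $10201$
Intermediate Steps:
$c{\left(Q \right)} = 2 + 4 Q^{2}$
$\left(Z + c{\left(5 \right)}\right)^{2} = \left(-1 + \left(2 + 4 \cdot 5^{2}\right)\right)^{2} = \left(-1 + \left(2 + 4 \cdot 25\right)\right)^{2} = \left(-1 + \left(2 + 100\right)\right)^{2} = \left(-1 + 102\right)^{2} = 101^{2} = 10201$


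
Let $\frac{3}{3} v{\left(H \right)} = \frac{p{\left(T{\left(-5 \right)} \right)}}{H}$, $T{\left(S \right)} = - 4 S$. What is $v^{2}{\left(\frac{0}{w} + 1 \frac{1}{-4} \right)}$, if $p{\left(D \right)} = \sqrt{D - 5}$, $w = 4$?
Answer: $240$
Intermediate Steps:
$p{\left(D \right)} = \sqrt{-5 + D}$
$v{\left(H \right)} = \frac{\sqrt{15}}{H}$ ($v{\left(H \right)} = \frac{\sqrt{-5 - -20}}{H} = \frac{\sqrt{-5 + 20}}{H} = \frac{\sqrt{15}}{H}$)
$v^{2}{\left(\frac{0}{w} + 1 \frac{1}{-4} \right)} = \left(\frac{\sqrt{15}}{\frac{0}{4} + 1 \frac{1}{-4}}\right)^{2} = \left(\frac{\sqrt{15}}{0 \cdot \frac{1}{4} + 1 \left(- \frac{1}{4}\right)}\right)^{2} = \left(\frac{\sqrt{15}}{0 - \frac{1}{4}}\right)^{2} = \left(\frac{\sqrt{15}}{- \frac{1}{4}}\right)^{2} = \left(\sqrt{15} \left(-4\right)\right)^{2} = \left(- 4 \sqrt{15}\right)^{2} = 240$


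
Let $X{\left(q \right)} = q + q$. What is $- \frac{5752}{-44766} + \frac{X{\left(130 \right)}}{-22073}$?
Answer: $\frac{57662368}{494059959} \approx 0.11671$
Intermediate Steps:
$X{\left(q \right)} = 2 q$
$- \frac{5752}{-44766} + \frac{X{\left(130 \right)}}{-22073} = - \frac{5752}{-44766} + \frac{2 \cdot 130}{-22073} = \left(-5752\right) \left(- \frac{1}{44766}\right) + 260 \left(- \frac{1}{22073}\right) = \frac{2876}{22383} - \frac{260}{22073} = \frac{57662368}{494059959}$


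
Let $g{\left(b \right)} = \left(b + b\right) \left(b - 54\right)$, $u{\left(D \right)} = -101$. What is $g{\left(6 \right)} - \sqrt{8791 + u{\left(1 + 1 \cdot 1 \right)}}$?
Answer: $-576 - \sqrt{8690} \approx -669.22$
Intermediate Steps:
$g{\left(b \right)} = 2 b \left(-54 + b\right)$
$g{\left(6 \right)} - \sqrt{8791 + u{\left(1 + 1 \cdot 1 \right)}} = 2 \cdot 6 \left(-54 + 6\right) - \sqrt{8791 - 101} = 2 \cdot 6 \left(-48\right) - \sqrt{8690} = -576 - \sqrt{8690}$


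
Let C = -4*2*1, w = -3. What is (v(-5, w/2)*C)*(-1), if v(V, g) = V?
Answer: -40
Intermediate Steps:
C = -8 (C = -8*1 = -8)
(v(-5, w/2)*C)*(-1) = -5*(-8)*(-1) = 40*(-1) = -40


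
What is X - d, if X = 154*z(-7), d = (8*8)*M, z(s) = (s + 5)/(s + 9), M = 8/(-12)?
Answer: -334/3 ≈ -111.33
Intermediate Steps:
M = -2/3 (M = 8*(-1/12) = -2/3 ≈ -0.66667)
z(s) = (5 + s)/(9 + s)
d = -128/3 (d = (8*8)*(-2/3) = 64*(-2/3) = -128/3 ≈ -42.667)
X = -154 (X = 154*((5 - 7)/(9 - 7)) = 154*(-2/2) = 154*((1/2)*(-2)) = 154*(-1) = -154)
X - d = -154 - 1*(-128/3) = -154 + 128/3 = -334/3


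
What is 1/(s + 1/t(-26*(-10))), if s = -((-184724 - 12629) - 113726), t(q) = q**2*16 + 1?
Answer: 1081601/336463357480 ≈ 3.2146e-6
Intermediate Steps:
t(q) = 1 + 16*q**2 (t(q) = 16*q**2 + 1 = 1 + 16*q**2)
s = 311079 (s = -(-197353 - 113726) = -1*(-311079) = 311079)
1/(s + 1/t(-26*(-10))) = 1/(311079 + 1/(1 + 16*(-26*(-10))**2)) = 1/(311079 + 1/(1 + 16*260**2)) = 1/(311079 + 1/(1 + 16*67600)) = 1/(311079 + 1/(1 + 1081600)) = 1/(311079 + 1/1081601) = 1/(336463357480/1081601) = 1081601/336463357480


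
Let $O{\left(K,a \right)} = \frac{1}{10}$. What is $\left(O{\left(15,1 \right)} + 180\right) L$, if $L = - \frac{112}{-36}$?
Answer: $\frac{25214}{45} \approx 560.31$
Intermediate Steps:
$L = \frac{28}{9}$ ($L = \left(-112\right) \left(- \frac{1}{36}\right) = \frac{28}{9} \approx 3.1111$)
$O{\left(K,a \right)} = \frac{1}{10}$
$\left(O{\left(15,1 \right)} + 180\right) L = \left(\frac{1}{10} + 180\right) \frac{28}{9} = \frac{1801}{10} \cdot \frac{28}{9} = \frac{25214}{45}$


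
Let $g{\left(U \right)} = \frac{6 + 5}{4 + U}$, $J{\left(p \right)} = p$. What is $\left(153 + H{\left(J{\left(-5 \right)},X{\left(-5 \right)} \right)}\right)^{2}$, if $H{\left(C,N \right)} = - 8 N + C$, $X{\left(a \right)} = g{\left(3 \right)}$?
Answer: $\frac{898704}{49} \approx 18341.0$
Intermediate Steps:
$g{\left(U \right)} = \frac{11}{4 + U}$
$X{\left(a \right)} = \frac{11}{7}$ ($X{\left(a \right)} = \frac{11}{4 + 3} = \frac{11}{7}$)
$H{\left(C,N \right)} = C - 8 N$
$\left(153 + H{\left(J{\left(-5 \right)},X{\left(-5 \right)} \right)}\right)^{2} = \left(153 - \frac{123}{7}\right)^{2} = \left(\frac{948}{7}\right)^{2} = \frac{898704}{49}$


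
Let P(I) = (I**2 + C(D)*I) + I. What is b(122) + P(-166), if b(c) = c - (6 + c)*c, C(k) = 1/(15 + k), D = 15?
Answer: 178357/15 ≈ 11890.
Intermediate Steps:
P(I) = I**2 + 31*I/30 (P(I) = (I**2 + I/(15 + 15)) + I = (I**2 + I/30) + I = I**2 + 31*I/30)
b(c) = c - c*(6 + c)
b(122) + P(-166) = -1*122*(5 + 122) + (1/30)*(-166)*(31 + 30*(-166)) = -1*122*127 + (1/30)*(-166)*(31 - 4980) = -15494 + (1/30)*(-166)*(-4949) = -15494 + 410767/15 = 178357/15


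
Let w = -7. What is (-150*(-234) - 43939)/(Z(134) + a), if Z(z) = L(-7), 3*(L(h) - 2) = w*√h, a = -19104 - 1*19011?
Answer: 3031927263/13073407264 - 185619*I*√7/13073407264 ≈ 0.23192 - 3.7565e-5*I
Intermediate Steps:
a = -38115 (a = -19104 - 19011 = -38115)
L(h) = 2 - 7*√h/3 (L(h) = 2 + (-7*√h)/3 = 2 - 7*√h/3)
Z(z) = 2 - 7*I*√7/3
(-150*(-234) - 43939)/(Z(134) + a) = (-150*(-234) - 43939)/((2 - 7*I*√7/3) - 38115) = (35100 - 43939)/(-38113 - 7*I*√7/3) = -8839/(-38113 - 7*I*√7/3)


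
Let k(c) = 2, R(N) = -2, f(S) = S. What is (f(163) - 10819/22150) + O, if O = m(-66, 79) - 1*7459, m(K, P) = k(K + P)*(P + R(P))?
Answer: -158206119/22150 ≈ -7142.5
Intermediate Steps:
m(K, P) = -4 + 2*P (m(K, P) = 2*(P - 2) = 2*(-2 + P) = -4 + 2*P)
O = -7305 (O = (-4 + 2*79) - 1*7459 = (-4 + 158) - 7459 = 154 - 7459 = -7305)
(f(163) - 10819/22150) + O = (163 - 10819/22150) - 7305 = 3599631/22150 - 7305 = -158206119/22150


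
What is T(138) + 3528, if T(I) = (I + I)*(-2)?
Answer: 2976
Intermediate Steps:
T(I) = -4*I (T(I) = (2*I)*(-2) = -4*I)
T(138) + 3528 = -4*138 + 3528 = -552 + 3528 = 2976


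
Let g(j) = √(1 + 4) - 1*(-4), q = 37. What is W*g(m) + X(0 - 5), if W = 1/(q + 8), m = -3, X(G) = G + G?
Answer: -446/45 + √5/45 ≈ -9.8614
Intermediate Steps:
X(G) = 2*G
W = 1/45 (W = 1/(37 + 8) = 1/45 ≈ 0.022222)
g(j) = 4 + √5 (g(j) = √5 + 4 = 4 + √5)
W*g(m) + X(0 - 5) = (4 + √5)/45 + 2*(0 - 5) = (4/45 + √5/45) + 2*(-5) = (4/45 + √5/45) - 10 = -446/45 + √5/45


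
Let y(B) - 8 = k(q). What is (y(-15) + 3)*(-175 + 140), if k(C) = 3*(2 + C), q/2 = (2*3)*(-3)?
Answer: 3185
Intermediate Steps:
q = -36 (q = 2*((2*3)*(-3)) = 2*(6*(-3)) = 2*(-18) = -36)
k(C) = 6 + 3*C
y(B) = -94 (y(B) = 8 + (6 + 3*(-36)) = 8 + (6 - 108) = 8 - 102 = -94)
(y(-15) + 3)*(-175 + 140) = (-94 + 3)*(-175 + 140) = -91*(-35) = 3185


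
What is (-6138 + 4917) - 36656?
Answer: -37877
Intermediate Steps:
(-6138 + 4917) - 36656 = -1221 - 36656 = -37877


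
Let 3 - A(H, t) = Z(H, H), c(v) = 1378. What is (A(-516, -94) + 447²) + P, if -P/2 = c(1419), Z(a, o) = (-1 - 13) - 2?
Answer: 197072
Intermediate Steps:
Z(a, o) = -16 (Z(a, o) = -14 - 2 = -16)
A(H, t) = 19 (A(H, t) = 3 - 1*(-16) = 3 + 16 = 19)
P = -2756 (P = -2*1378 = -2756)
(A(-516, -94) + 447²) + P = (19 + 447²) - 2756 = (19 + 199809) - 2756 = 199828 - 2756 = 197072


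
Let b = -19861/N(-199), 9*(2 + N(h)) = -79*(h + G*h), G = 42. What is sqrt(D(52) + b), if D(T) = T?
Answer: sqrt(23640865808935)/675985 ≈ 7.1927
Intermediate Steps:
N(h) = -2 - 3397*h/9 (N(h) = -2 + (-79*(h + 42*h))/9 = -2 + (-3397*h)/9 = -2 - 3397*h/9)
b = -178749/675985 (b = -19861/(-2 - 3397/9*(-199)) = -19861/(-2 + 676003/9) = -19861/675985/9 = -19861*9/675985 = -178749/675985 ≈ -0.26443)
sqrt(D(52) + b) = sqrt(52 - 178749/675985) = sqrt(34972471/675985) = sqrt(23640865808935)/675985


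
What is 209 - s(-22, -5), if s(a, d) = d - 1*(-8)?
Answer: 206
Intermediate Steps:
s(a, d) = 8 + d (s(a, d) = d + 8 = 8 + d)
209 - s(-22, -5) = 209 - (8 - 5) = 209 - 1*3 = 209 - 3 = 206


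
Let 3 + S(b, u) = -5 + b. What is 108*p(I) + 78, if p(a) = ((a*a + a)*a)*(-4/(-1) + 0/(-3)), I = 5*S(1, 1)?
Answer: -17992722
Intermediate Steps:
S(b, u) = -8 + b (S(b, u) = -3 + (-5 + b) = -8 + b)
I = -35 (I = 5*(-8 + 1) = 5*(-7) = -35)
p(a) = 4*a*(a + a²) (p(a) = ((a² + a)*a)*(-4*(-1) + 0*(-⅓)) = ((a + a²)*a)*(4 + 0) = (a*(a + a²))*4 = 4*a*(a + a²))
108*p(I) + 78 = 108*(4*(-35)²*(1 - 35)) + 78 = 108*(4*1225*(-34)) + 78 = 108*(-166600) + 78 = -17992800 + 78 = -17992722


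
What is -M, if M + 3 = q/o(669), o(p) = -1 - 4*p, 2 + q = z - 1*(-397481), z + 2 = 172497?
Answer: 578005/2677 ≈ 215.92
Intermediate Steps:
z = 172495 (z = -2 + 172497 = 172495)
q = 569974 (q = -2 + (172495 - 1*(-397481)) = -2 + (172495 + 397481) = -2 + 569976 = 569974)
M = -578005/2677 (M = -3 + 569974/(-1 - 4*669) = -3 + 569974/(-1 - 2676) = -3 + 569974/(-2677) = -3 + 569974*(-1/2677) = -3 - 569974/2677 = -578005/2677 ≈ -215.92)
-M = -1*(-578005/2677) = 578005/2677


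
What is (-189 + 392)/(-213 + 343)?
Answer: 203/130 ≈ 1.5615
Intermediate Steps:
(-189 + 392)/(-213 + 343) = 203/130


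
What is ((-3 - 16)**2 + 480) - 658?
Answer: 183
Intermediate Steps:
((-3 - 16)**2 + 480) - 658 = ((-19)**2 + 480) - 658 = (361 + 480) - 658 = 841 - 658 = 183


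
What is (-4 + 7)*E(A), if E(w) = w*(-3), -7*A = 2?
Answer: 18/7 ≈ 2.5714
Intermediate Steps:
A = -2/7 (A = -⅐*2 = -2/7 ≈ -0.28571)
E(w) = -3*w
(-4 + 7)*E(A) = (-4 + 7)*(-3*(-2/7)) = 3*(6/7) = 18/7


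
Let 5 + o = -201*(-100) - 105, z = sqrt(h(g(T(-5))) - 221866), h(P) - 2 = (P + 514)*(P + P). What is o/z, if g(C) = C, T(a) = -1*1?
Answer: -1999*I*sqrt(222890)/22289 ≈ -42.342*I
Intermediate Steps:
T(a) = -1
h(P) = 2 + 2*P*(514 + P) (h(P) = 2 + (P + 514)*(P + P) = 2 + (514 + P)*(2*P) = 2 + 2*P*(514 + P))
z = I*sqrt(222890) (z = sqrt((2 + 2*(-1)**2 + 1028*(-1)) - 221866) = sqrt((2 + 2*1 - 1028) - 221866) = sqrt((2 + 2 - 1028) - 221866) = sqrt(-1024 - 221866) = sqrt(-222890) = I*sqrt(222890) ≈ 472.11*I)
o = 19990 (o = -5 + (-201*(-100) - 105) = -5 + (20100 - 105) = -5 + 19995 = 19990)
o/z = 19990/((I*sqrt(222890))) = 19990*(-I*sqrt(222890)/222890) = -1999*I*sqrt(222890)/22289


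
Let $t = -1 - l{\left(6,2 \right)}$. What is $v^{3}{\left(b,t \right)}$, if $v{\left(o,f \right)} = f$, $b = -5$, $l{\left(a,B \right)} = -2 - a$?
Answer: $343$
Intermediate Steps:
$t = 7$ ($t = -1 - \left(-2 - 6\right) = -1 - -8 = -1 + 8 = 7$)
$v^{3}{\left(b,t \right)} = 7^{3} = 343$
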